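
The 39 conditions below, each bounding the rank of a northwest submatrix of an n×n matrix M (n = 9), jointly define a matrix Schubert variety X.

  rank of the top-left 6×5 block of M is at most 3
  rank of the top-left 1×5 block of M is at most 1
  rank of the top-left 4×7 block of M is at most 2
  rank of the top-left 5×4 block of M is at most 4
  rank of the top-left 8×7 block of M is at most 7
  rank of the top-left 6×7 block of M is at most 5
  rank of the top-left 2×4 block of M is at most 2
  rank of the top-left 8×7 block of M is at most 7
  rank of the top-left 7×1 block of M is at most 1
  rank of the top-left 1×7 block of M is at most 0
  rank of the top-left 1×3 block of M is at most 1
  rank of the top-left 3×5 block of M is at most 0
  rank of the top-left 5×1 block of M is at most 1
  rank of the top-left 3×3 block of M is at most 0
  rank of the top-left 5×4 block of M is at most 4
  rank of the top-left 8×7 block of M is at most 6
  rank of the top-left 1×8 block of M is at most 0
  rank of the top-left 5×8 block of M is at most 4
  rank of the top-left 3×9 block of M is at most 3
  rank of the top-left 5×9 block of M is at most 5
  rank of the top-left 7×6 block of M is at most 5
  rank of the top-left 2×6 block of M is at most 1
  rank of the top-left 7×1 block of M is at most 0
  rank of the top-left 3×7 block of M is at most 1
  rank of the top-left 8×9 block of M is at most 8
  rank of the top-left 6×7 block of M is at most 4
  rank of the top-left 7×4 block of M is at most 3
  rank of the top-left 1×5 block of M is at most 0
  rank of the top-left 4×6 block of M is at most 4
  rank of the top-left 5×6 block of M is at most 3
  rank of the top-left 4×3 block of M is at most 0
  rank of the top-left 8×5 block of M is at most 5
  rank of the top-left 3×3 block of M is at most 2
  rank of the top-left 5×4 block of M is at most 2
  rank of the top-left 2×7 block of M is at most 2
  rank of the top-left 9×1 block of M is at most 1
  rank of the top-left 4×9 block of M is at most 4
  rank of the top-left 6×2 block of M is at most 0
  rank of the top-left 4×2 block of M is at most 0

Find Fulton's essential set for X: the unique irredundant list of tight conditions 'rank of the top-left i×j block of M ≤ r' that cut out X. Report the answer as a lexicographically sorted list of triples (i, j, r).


Propagating the 39 rank bounds to every northwest block:

  row 1: 0, 0, 0, 0, 0, 0, 0, 0, 1
  row 2: 0, 0, 0, 0, 0, 1, 1, 1, 2
  row 3: 0, 0, 0, 0, 0, 1, 1, 2, 3
  row 4: 0, 0, 0, 1, 1, 2, 2, 3, 4
  row 5: 0, 0, 1, 2, 2, 3, 3, 4, 5
  row 6: 0, 0, 1, 2, 3, 4, 4, 5, 6
  row 7: 0, 1, 2, 3, 4, 5, 5, 6, 7
  row 8: 1, 2, 3, 4, 5, 6, 6, 7, 8
  row 9: 1, 2, 3, 4, 5, 6, 7, 8, 9

hence w(1..9) = (9, 6, 8, 4, 3, 5, 2, 1, 7).

D(w) has 27 cells with 6 SE-corners; essential set:

[(1, 8, 0), (3, 5, 0), (3, 7, 1), (4, 3, 0), (6, 2, 0), (7, 1, 0)]


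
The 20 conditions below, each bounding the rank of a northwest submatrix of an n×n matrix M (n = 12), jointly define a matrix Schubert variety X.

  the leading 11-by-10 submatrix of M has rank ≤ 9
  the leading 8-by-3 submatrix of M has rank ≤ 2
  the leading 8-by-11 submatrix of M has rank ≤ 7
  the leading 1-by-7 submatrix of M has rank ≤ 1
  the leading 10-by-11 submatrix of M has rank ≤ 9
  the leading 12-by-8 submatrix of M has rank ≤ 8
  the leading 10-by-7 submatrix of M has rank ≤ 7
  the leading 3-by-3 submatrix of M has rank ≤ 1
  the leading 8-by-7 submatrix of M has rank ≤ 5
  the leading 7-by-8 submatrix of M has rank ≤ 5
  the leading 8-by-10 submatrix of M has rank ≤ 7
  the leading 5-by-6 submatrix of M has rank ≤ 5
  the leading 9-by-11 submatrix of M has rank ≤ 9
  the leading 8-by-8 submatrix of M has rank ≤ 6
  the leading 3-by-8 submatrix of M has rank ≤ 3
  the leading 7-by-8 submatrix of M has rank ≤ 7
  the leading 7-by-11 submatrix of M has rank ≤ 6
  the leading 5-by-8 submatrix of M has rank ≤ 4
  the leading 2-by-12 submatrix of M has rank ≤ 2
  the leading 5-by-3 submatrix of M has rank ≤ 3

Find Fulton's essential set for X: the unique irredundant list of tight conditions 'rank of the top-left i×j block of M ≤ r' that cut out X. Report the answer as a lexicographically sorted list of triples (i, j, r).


Propagating the 20 rank bounds to every northwest block:

  i=1: 1 | 1 | 1 | 1 | 1 | 1 | 1 | 1 | 1 | 1 | 1 | 1
  i=2: 1 | 1 | 1 | 2 | 2 | 2 | 2 | 2 | 2 | 2 | 2 | 2
  i=3: 1 | 1 | 1 | 2 | 3 | 3 | 3 | 3 | 3 | 3 | 3 | 3
  i=4: 1 | 2 | 2 | 3 | 4 | 4 | 4 | 4 | 4 | 4 | 4 | 4
  i=5: 1 | 2 | 2 | 3 | 4 | 4 | 4 | 4 | 5 | 5 | 5 | 5
  i=6: 1 | 2 | 2 | 3 | 4 | 5 | 5 | 5 | 6 | 6 | 6 | 6
  i=7: 1 | 2 | 2 | 3 | 4 | 5 | 5 | 5 | 6 | 6 | 6 | 7
  i=8: 1 | 2 | 2 | 3 | 4 | 5 | 5 | 6 | 7 | 7 | 7 | 8
  i=9: 1 | 2 | 3 | 4 | 5 | 6 | 6 | 7 | 8 | 8 | 8 | 9
  i=10: 1 | 2 | 3 | 4 | 5 | 6 | 7 | 8 | 9 | 9 | 9 | 10
  i=11: 1 | 2 | 3 | 4 | 5 | 6 | 7 | 8 | 9 | 9 | 10 | 11
  i=12: 1 | 2 | 3 | 4 | 5 | 6 | 7 | 8 | 9 | 10 | 11 | 12

reading off 1-entries of Δ²R: w = (1, 4, 5, 2, 9, 6, 12, 8, 3, 7, 11, 10).

|D(w)|=17, |Ess(w)|=7:

[(3, 3, 1), (5, 8, 4), (7, 8, 5), (7, 11, 6), (8, 3, 2), (8, 7, 5), (11, 10, 9)]


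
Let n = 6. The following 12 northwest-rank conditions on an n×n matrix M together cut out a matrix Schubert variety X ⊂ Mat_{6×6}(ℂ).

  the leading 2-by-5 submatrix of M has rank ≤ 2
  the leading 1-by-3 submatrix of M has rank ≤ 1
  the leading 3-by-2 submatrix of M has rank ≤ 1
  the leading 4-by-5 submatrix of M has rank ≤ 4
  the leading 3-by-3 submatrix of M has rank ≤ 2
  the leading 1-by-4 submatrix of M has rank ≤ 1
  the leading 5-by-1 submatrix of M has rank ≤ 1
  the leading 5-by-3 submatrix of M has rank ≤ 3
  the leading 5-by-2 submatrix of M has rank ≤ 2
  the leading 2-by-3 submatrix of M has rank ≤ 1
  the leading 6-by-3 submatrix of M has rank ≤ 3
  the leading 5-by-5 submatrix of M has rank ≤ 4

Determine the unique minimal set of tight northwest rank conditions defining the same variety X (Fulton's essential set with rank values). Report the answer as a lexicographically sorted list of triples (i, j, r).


Recovering R(i,j) via the rank-extension bound from the 12 conditions:

  1  1  1  1  1  1
  1  1  1  2  2  2
  1  1  2  3  3  3
  1  2  3  4  4  4
  1  2  3  4  4  5
  1  2  3  4  5  6

reading off 1-entries of Δ²R: w = (1, 4, 3, 2, 6, 5).

|D(w)|=4, |Ess(w)|=3:

[(2, 3, 1), (3, 2, 1), (5, 5, 4)]


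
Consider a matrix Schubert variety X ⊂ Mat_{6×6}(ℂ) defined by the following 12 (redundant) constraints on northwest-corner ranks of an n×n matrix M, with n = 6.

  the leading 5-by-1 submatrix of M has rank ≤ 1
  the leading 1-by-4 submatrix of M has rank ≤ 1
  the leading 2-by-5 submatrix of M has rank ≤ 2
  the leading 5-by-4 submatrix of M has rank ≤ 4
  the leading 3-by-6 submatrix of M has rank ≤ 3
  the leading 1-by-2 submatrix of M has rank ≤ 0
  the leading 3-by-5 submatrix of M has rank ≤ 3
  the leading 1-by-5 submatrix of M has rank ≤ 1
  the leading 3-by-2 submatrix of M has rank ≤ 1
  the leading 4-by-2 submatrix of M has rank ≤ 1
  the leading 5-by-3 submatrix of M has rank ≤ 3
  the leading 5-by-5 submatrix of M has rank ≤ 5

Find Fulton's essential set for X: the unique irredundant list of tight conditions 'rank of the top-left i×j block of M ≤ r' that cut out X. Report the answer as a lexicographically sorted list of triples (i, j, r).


The tightest implied rank at each (i,j), from the 12 conditions:

  i=1: 0 0 1 1 1 1
  i=2: 1 1 2 2 2 2
  i=3: 1 1 2 3 3 3
  i=4: 1 1 2 3 4 4
  i=5: 1 2 3 4 5 5
  i=6: 1 2 3 4 5 6

second differences of R give the permutation w = (3, 1, 4, 5, 2, 6).

Rothe diagram D(w) (4 cells), 2 SE-corners (essential conditions):

[(1, 2, 0), (4, 2, 1)]


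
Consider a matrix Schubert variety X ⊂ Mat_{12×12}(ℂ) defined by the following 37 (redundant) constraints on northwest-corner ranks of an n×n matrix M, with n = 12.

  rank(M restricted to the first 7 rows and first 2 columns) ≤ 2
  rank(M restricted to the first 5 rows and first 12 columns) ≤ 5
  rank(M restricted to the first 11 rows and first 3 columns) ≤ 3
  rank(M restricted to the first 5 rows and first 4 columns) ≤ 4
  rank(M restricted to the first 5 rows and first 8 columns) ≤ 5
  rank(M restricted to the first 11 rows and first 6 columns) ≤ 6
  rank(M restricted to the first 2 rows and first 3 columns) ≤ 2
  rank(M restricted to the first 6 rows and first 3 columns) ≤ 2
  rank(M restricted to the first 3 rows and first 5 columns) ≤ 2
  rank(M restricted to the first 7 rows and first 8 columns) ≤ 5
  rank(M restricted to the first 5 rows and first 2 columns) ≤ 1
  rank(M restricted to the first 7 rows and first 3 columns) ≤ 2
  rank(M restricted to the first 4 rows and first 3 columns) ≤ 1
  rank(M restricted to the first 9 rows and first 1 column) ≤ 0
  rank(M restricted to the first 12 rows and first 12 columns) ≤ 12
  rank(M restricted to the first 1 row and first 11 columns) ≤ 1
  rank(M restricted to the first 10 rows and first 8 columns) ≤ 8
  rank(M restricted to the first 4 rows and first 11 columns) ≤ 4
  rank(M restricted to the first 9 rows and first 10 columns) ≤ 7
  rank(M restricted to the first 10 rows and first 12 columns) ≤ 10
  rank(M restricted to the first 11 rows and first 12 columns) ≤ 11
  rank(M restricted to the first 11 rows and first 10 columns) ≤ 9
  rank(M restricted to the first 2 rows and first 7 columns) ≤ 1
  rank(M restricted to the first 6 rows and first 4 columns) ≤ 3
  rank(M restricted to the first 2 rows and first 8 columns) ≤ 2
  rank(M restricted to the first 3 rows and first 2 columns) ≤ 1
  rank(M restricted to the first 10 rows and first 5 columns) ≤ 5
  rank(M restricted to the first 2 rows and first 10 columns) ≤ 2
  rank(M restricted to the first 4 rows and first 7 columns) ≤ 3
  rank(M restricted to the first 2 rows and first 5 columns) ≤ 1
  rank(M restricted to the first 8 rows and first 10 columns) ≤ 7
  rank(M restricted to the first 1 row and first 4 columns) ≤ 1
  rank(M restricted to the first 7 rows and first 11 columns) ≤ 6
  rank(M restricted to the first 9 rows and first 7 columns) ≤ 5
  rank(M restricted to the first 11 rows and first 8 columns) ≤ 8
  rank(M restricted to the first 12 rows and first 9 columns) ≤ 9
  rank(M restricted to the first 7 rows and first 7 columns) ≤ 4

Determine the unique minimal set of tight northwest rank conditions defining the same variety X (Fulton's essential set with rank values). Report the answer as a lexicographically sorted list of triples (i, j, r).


Rank table r_w(12×12) implied by the 37 constraints:

  R[1]: 0 1 1 1 1 1 1 1 1 1 1 1
  R[2]: 0 1 1 1 1 1 1 2 2 2 2 2
  R[3]: 0 1 1 2 2 2 2 3 3 3 3 3
  R[4]: 0 1 1 2 3 3 3 4 4 4 4 4
  R[5]: 0 1 2 3 4 4 4 5 5 5 5 5
  R[6]: 0 1 2 3 4 4 4 5 6 6 6 6
  R[7]: 0 1 2 3 4 4 4 5 6 6 6 7
  R[8]: 0 1 2 3 4 5 5 6 7 7 7 8
  R[9]: 0 1 2 3 4 5 5 6 7 7 8 9
  R[10]: 1 2 3 4 5 6 6 7 8 8 9 10
  R[11]: 1 2 3 4 5 6 7 8 9 9 10 11
  R[12]: 1 2 3 4 5 6 7 8 9 10 11 12

hence w(1..12) = (2, 8, 4, 5, 3, 9, 12, 6, 11, 1, 7, 10).

7 SE-corners of the 24-cell Rothe diagram give Ess(w):

[(2, 7, 1), (4, 3, 1), (7, 7, 4), (7, 11, 6), (9, 1, 0), (9, 7, 5), (9, 10, 7)]


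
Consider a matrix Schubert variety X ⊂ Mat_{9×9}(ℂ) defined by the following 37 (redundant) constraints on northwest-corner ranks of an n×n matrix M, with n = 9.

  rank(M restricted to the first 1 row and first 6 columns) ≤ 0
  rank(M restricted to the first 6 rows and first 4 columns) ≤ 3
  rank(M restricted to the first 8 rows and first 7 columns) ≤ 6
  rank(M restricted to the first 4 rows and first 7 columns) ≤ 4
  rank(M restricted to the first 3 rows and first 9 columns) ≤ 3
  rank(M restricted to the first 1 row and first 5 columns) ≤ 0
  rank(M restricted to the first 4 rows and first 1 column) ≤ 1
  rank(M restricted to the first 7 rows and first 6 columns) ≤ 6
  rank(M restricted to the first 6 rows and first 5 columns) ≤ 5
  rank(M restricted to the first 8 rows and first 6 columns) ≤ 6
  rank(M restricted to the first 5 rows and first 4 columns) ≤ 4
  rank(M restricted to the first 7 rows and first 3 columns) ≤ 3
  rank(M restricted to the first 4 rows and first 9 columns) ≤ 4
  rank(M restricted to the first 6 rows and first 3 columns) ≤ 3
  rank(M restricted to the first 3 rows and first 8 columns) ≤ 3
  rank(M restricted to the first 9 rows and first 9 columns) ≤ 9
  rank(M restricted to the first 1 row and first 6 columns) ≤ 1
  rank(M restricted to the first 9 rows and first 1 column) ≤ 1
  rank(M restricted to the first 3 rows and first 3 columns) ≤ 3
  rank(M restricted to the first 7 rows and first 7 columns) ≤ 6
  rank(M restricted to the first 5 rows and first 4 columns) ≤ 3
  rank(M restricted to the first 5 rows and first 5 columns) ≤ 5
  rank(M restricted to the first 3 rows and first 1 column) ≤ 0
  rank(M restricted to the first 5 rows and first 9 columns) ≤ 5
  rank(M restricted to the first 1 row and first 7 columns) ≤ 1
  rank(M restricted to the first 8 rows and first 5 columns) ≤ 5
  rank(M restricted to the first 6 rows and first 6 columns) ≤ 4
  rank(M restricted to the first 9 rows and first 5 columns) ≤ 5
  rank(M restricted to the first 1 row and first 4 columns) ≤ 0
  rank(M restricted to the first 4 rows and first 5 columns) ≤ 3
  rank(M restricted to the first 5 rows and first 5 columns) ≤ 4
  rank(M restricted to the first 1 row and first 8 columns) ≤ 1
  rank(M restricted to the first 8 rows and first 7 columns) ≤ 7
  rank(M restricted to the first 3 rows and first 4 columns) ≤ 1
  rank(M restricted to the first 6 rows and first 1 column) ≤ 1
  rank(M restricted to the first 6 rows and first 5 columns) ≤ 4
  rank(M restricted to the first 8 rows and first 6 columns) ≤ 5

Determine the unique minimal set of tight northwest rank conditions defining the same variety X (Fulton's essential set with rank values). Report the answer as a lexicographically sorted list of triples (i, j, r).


Recovering R(i,j) via the rank-extension bound from the 37 conditions:

  0, 0, 0, 0, 0, 0, 1, 1, 1
  0, 1, 1, 1, 1, 1, 2, 2, 2
  0, 1, 1, 1, 2, 2, 3, 3, 3
  1, 2, 2, 2, 3, 3, 4, 4, 4
  1, 2, 3, 3, 4, 4, 5, 5, 5
  1, 2, 3, 3, 4, 4, 5, 6, 6
  1, 2, 3, 4, 5, 5, 6, 7, 7
  1, 2, 3, 4, 5, 5, 6, 7, 8
  1, 2, 3, 4, 5, 6, 7, 8, 9

the unique w with this rank table is (7, 2, 5, 1, 3, 8, 4, 9, 6).

6 SE-corners of the 13-cell Rothe diagram give Ess(w):

[(1, 6, 0), (3, 1, 0), (3, 4, 1), (6, 4, 3), (6, 6, 4), (8, 6, 5)]


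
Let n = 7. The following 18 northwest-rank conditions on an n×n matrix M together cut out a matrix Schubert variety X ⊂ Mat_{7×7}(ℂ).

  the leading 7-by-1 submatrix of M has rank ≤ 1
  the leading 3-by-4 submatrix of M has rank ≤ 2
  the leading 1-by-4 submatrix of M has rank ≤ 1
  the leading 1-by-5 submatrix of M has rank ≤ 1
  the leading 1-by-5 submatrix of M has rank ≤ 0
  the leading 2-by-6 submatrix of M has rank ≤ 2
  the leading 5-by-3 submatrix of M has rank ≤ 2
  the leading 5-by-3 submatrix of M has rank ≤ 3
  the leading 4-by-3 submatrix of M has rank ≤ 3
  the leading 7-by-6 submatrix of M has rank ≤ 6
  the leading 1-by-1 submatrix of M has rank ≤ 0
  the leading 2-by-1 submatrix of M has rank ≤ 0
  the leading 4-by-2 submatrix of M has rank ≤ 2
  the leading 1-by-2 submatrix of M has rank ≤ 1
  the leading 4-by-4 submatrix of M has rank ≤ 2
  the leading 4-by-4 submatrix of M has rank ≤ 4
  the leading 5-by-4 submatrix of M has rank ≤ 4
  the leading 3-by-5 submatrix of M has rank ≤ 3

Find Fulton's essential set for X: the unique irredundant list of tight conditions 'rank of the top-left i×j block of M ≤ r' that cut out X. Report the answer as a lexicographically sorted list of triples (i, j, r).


Recovering R(i,j) via the rank-extension bound from the 18 conditions:

  i=1: 0  0  0  0  0  1  1
  i=2: 0  1  1  1  1  2  2
  i=3: 1  2  2  2  2  3  3
  i=4: 1  2  2  2  3  4  4
  i=5: 1  2  2  3  4  5  5
  i=6: 1  2  3  4  5  6  6
  i=7: 1  2  3  4  5  6  7

giving w = (6, 2, 1, 5, 4, 3, 7) via Δ²R.

4 SE-corners of the 9-cell Rothe diagram give Ess(w):

[(1, 5, 0), (2, 1, 0), (4, 4, 2), (5, 3, 2)]


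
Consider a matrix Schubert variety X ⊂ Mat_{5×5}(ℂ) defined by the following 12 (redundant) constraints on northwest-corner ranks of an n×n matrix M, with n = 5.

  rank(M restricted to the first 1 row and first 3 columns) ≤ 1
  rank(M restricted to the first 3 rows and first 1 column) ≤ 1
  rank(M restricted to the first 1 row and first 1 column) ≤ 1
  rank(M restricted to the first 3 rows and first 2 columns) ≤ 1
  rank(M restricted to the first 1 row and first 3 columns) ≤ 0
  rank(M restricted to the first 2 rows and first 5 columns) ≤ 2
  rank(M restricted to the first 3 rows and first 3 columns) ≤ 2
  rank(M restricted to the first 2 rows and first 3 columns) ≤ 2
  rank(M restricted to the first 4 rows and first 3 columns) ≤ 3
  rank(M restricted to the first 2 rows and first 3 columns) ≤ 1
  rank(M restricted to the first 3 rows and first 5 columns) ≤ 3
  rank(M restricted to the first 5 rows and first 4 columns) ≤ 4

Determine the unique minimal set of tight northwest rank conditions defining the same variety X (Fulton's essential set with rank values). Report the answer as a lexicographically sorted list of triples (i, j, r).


Propagating the 12 rank bounds to every northwest block:

  row 1: 0, 0, 0, 1, 1
  row 2: 1, 1, 1, 2, 2
  row 3: 1, 1, 2, 3, 3
  row 4: 1, 2, 3, 4, 4
  row 5: 1, 2, 3, 4, 5

hence w(1..5) = (4, 1, 3, 2, 5).

|D(w)|=4, |Ess(w)|=2:

[(1, 3, 0), (3, 2, 1)]


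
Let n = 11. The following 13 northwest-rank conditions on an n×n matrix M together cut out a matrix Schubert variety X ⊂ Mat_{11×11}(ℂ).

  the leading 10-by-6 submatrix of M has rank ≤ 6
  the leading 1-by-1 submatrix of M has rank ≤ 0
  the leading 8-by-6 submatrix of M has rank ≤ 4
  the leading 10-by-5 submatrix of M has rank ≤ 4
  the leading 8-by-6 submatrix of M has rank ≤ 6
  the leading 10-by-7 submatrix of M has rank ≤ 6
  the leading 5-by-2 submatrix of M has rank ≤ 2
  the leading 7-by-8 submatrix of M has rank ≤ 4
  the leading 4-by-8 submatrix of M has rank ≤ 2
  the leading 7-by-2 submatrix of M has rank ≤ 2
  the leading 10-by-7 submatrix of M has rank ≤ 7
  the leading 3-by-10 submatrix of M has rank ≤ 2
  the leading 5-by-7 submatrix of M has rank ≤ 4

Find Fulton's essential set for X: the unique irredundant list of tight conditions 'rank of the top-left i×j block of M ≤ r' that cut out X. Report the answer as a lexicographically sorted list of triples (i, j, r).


Reconstructing r_w from the 13 given conditions:

  R[1]: 0  1  1  1  1  1  1  1  1  1  1
  R[2]: 1  2  2  2  2  2  2  2  2  2  2
  R[3]: 1  2  2  2  2  2  2  2  2  2  3
  R[4]: 1  2  2  2  2  2  2  2  3  3  4
  R[5]: 1  2  3  3  3  3  3  3  4  4  5
  R[6]: 1  2  3  4  4  4  4  4  5  5  6
  R[7]: 1  2  3  4  4  4  4  4  5  6  7
  R[8]: 1  2  3  4  4  4  5  5  6  7  8
  R[9]: 1  2  3  4  4  5  6  6  7  8  9
  R[10]: 1  2  3  4  4  5  6  7  8  9  10
  R[11]: 1  2  3  4  5  6  7  8  9  10  11

reading off 1-entries of Δ²R: w = (2, 1, 11, 9, 3, 4, 10, 7, 6, 8, 5).

6 SE-corners of the 23-cell Rothe diagram give Ess(w):

[(1, 1, 0), (3, 10, 2), (4, 8, 2), (7, 8, 4), (8, 6, 4), (10, 5, 4)]


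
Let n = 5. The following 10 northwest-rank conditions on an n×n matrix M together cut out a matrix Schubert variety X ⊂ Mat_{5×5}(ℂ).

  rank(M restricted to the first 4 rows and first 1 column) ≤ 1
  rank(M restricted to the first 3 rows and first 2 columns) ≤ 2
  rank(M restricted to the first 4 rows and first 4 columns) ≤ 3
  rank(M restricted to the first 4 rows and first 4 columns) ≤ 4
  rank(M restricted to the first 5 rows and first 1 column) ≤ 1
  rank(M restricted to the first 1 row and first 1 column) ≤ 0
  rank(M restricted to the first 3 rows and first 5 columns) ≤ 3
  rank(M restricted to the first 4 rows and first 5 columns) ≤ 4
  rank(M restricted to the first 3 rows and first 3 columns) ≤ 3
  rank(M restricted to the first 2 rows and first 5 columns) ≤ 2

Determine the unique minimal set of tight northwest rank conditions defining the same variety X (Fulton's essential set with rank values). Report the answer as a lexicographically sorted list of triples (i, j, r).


Recovering R(i,j) via the rank-extension bound from the 10 conditions:

  R[1]: 0, 1, 1, 1, 1
  R[2]: 1, 2, 2, 2, 2
  R[3]: 1, 2, 3, 3, 3
  R[4]: 1, 2, 3, 3, 4
  R[5]: 1, 2, 3, 4, 5

the unique w with this rank table is (2, 1, 3, 5, 4).

2 SE-corners of the 2-cell Rothe diagram give Ess(w):

[(1, 1, 0), (4, 4, 3)]


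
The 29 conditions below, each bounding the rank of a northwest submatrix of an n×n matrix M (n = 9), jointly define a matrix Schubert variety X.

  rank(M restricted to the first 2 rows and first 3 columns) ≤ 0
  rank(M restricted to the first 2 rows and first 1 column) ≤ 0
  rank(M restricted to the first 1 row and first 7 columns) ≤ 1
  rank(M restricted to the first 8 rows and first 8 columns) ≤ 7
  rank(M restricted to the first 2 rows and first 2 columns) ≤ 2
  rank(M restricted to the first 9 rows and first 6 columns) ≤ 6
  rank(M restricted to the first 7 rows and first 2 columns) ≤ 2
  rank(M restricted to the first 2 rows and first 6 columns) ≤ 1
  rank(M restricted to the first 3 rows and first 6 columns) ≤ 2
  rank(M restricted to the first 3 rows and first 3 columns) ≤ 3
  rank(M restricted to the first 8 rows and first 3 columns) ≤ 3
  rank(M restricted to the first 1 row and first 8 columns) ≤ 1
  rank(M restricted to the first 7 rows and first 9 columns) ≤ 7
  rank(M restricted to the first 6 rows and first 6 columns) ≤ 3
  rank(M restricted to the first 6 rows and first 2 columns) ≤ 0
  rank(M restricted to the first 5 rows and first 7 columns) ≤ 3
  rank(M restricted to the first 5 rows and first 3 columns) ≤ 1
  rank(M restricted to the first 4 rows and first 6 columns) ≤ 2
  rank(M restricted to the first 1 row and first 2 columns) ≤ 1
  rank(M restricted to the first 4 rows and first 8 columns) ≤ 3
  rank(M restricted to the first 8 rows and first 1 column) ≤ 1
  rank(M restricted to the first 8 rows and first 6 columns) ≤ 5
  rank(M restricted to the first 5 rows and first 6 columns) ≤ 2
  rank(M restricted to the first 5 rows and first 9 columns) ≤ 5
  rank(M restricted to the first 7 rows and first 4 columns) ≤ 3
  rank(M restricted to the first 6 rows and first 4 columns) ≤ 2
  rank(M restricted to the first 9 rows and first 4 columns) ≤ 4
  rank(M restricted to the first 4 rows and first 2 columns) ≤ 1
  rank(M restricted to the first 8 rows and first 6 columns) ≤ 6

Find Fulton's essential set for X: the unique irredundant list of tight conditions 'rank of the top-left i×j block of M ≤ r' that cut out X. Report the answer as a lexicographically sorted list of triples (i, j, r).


Computing R[i][j] = min implied NW-rank bound (n=9, 29 conditions):

  0 0 0 1 1 1 1 1 1
  0 0 0 1 1 1 2 2 2
  0 0 1 2 2 2 3 3 3
  0 0 1 2 2 2 3 3 4
  0 0 1 2 2 2 3 4 5
  0 0 1 2 3 3 4 5 6
  1 1 2 3 4 4 5 6 7
  1 2 3 4 5 5 6 7 8
  1 2 3 4 5 6 7 8 9

hence w(1..9) = (4, 7, 3, 9, 8, 5, 1, 2, 6).

ℓ(w)=21; the 5 essential cells (i,j,r):

[(2, 3, 0), (2, 6, 1), (4, 8, 3), (5, 6, 2), (6, 2, 0)]


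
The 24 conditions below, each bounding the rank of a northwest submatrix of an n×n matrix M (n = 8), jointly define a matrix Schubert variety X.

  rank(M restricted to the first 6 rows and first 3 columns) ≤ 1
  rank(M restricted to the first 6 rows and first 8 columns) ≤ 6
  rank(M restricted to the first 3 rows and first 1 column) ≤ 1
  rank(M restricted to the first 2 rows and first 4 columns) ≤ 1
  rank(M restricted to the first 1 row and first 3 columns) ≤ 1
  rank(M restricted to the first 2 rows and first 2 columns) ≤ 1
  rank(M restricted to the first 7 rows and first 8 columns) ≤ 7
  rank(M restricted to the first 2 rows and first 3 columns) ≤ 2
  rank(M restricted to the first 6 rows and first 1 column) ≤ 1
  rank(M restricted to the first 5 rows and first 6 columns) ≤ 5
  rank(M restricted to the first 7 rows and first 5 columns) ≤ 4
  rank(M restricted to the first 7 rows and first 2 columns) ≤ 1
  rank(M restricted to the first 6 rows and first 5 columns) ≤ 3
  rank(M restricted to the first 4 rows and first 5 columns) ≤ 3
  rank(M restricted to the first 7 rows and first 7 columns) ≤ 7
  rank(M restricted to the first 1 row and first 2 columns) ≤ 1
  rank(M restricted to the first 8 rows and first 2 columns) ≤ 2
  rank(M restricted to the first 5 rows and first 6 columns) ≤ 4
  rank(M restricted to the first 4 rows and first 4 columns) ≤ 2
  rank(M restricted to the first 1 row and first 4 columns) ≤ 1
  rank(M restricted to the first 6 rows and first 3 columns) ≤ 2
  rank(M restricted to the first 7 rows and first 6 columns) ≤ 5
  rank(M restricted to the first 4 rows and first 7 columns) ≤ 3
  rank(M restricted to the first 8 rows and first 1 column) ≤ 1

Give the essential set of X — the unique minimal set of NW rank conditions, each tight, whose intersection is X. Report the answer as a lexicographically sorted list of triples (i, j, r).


Propagating the 24 rank bounds to every northwest block:

  1 | 1 | 1 | 1 | 1 | 1 | 1 | 1
  1 | 1 | 1 | 1 | 2 | 2 | 2 | 2
  1 | 1 | 1 | 2 | 3 | 3 | 3 | 3
  1 | 1 | 1 | 2 | 3 | 3 | 3 | 4
  1 | 1 | 1 | 2 | 3 | 4 | 4 | 5
  1 | 1 | 1 | 2 | 3 | 4 | 5 | 6
  1 | 1 | 2 | 3 | 4 | 5 | 6 | 7
  1 | 2 | 3 | 4 | 5 | 6 | 7 | 8

so w = (1, 5, 4, 8, 6, 7, 3, 2).

Fulton essential set (4 of the 14 Rothe cells):

[(2, 4, 1), (4, 7, 3), (6, 3, 1), (7, 2, 1)]


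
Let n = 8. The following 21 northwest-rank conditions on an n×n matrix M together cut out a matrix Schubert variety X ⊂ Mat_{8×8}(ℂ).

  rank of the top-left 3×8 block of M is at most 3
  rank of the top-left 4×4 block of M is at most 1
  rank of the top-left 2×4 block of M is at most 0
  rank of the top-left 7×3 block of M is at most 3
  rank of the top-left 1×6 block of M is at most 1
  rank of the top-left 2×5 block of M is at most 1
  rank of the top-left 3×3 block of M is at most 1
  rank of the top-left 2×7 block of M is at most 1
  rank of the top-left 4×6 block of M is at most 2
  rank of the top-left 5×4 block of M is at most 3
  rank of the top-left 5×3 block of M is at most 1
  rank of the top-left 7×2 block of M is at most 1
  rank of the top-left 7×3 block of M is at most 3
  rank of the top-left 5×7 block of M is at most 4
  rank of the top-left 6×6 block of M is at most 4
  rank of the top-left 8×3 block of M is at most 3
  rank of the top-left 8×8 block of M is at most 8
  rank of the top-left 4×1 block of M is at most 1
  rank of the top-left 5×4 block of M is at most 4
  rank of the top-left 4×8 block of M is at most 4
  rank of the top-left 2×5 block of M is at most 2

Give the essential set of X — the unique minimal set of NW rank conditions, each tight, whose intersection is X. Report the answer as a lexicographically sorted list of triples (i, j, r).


Rank table r_w(8×8) implied by the 21 constraints:

  R[1]: 0, 0, 0, 0, 1, 1, 1, 1
  R[2]: 0, 0, 0, 0, 1, 1, 1, 2
  R[3]: 1, 1, 1, 1, 2, 2, 2, 3
  R[4]: 1, 1, 1, 1, 2, 2, 3, 4
  R[5]: 1, 1, 1, 2, 3, 3, 4, 5
  R[6]: 1, 1, 2, 3, 4, 4, 5, 6
  R[7]: 1, 1, 2, 3, 4, 5, 6, 7
  R[8]: 1, 2, 3, 4, 5, 6, 7, 8

giving w = (5, 8, 1, 7, 4, 3, 6, 2) via Δ²R.

Fulton essential set (6 of the 18 Rothe cells):

[(2, 4, 0), (2, 7, 1), (4, 4, 1), (4, 6, 2), (5, 3, 1), (7, 2, 1)]


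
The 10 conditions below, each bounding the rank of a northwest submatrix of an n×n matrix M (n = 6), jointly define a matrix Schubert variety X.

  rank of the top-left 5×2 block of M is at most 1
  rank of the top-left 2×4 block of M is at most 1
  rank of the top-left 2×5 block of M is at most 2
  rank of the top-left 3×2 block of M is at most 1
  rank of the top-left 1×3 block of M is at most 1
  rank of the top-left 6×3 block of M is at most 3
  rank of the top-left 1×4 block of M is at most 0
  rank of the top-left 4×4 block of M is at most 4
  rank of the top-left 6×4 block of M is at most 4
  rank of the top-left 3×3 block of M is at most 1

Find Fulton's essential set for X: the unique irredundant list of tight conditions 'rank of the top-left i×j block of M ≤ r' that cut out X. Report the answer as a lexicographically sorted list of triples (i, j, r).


The tightest implied rank at each (i,j), from the 10 conditions:

  i=1: 0 0 0 0 1 1
  i=2: 1 1 1 1 2 2
  i=3: 1 1 1 2 3 3
  i=4: 1 1 2 3 4 4
  i=5: 1 1 2 3 4 5
  i=6: 1 2 3 4 5 6

second differences of R give the permutation w = (5, 1, 4, 3, 6, 2).

3 SE-corners of the 8-cell Rothe diagram give Ess(w):

[(1, 4, 0), (3, 3, 1), (5, 2, 1)]


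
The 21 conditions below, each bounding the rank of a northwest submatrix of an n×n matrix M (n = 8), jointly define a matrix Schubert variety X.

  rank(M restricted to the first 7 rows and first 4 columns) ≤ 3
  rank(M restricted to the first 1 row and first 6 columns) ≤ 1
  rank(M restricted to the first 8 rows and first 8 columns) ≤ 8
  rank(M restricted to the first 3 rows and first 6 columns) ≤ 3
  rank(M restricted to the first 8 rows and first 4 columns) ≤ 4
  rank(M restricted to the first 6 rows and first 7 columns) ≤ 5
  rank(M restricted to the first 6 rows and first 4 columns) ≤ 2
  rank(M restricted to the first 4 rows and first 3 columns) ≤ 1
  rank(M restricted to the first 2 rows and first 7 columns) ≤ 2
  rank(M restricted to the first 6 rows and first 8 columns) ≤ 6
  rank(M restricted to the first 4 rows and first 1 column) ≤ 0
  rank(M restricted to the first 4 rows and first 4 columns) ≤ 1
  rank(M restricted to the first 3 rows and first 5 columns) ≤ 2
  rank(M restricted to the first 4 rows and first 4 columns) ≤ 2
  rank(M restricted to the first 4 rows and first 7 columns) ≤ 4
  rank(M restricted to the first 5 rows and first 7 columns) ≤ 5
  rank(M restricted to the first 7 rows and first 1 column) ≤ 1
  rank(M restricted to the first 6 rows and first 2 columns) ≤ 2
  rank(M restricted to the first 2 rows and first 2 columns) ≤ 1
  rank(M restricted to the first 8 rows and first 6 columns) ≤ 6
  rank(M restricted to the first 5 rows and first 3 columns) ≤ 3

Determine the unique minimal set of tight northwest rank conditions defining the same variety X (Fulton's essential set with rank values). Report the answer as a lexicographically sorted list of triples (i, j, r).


The tightest implied rank at each (i,j), from the 21 conditions:

  row 1: 0 | 1 | 1 | 1 | 1 | 1 | 1 | 1
  row 2: 0 | 1 | 1 | 1 | 2 | 2 | 2 | 2
  row 3: 0 | 1 | 1 | 1 | 2 | 3 | 3 | 3
  row 4: 0 | 1 | 1 | 1 | 2 | 3 | 4 | 4
  row 5: 1 | 2 | 2 | 2 | 3 | 4 | 5 | 5
  row 6: 1 | 2 | 2 | 2 | 3 | 4 | 5 | 6
  row 7: 1 | 2 | 3 | 3 | 4 | 5 | 6 | 7
  row 8: 1 | 2 | 3 | 4 | 5 | 6 | 7 | 8

so w = (2, 5, 6, 7, 1, 8, 3, 4).

ℓ(w)=12; the 3 essential cells (i,j,r):

[(4, 1, 0), (4, 4, 1), (6, 4, 2)]


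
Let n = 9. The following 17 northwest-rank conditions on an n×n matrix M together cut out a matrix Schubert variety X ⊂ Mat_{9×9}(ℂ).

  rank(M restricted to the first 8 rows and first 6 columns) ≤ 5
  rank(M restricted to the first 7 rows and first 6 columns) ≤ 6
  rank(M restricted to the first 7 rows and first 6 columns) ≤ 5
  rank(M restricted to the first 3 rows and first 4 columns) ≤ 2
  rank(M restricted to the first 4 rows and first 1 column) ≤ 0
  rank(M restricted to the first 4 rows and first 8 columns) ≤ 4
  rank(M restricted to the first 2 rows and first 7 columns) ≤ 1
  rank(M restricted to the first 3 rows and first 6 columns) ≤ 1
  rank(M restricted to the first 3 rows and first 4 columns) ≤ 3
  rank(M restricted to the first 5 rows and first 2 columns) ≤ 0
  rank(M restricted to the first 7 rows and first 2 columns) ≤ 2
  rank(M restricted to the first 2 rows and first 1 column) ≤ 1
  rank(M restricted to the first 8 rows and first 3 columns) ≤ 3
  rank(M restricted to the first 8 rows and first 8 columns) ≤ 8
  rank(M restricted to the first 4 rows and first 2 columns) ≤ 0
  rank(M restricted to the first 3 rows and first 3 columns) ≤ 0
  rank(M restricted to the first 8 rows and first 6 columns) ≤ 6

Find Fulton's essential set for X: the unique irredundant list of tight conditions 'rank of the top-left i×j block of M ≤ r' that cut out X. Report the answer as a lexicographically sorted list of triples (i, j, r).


Propagating the 17 rank bounds to every northwest block:

  row 1: 0, 0, 0, 1, 1, 1, 1, 1, 1
  row 2: 0, 0, 0, 1, 1, 1, 1, 2, 2
  row 3: 0, 0, 0, 1, 1, 1, 2, 3, 3
  row 4: 0, 0, 1, 2, 2, 2, 3, 4, 4
  row 5: 0, 0, 1, 2, 3, 3, 4, 5, 5
  row 6: 1, 1, 2, 3, 4, 4, 5, 6, 6
  row 7: 1, 2, 3, 4, 5, 5, 6, 7, 7
  row 8: 1, 2, 3, 4, 5, 5, 6, 7, 8
  row 9: 1, 2, 3, 4, 5, 6, 7, 8, 9

reading off 1-entries of Δ²R: w = (4, 8, 7, 3, 5, 1, 2, 9, 6).

ℓ(w)=19; the 5 essential cells (i,j,r):

[(2, 7, 1), (3, 3, 0), (3, 6, 1), (5, 2, 0), (8, 6, 5)]


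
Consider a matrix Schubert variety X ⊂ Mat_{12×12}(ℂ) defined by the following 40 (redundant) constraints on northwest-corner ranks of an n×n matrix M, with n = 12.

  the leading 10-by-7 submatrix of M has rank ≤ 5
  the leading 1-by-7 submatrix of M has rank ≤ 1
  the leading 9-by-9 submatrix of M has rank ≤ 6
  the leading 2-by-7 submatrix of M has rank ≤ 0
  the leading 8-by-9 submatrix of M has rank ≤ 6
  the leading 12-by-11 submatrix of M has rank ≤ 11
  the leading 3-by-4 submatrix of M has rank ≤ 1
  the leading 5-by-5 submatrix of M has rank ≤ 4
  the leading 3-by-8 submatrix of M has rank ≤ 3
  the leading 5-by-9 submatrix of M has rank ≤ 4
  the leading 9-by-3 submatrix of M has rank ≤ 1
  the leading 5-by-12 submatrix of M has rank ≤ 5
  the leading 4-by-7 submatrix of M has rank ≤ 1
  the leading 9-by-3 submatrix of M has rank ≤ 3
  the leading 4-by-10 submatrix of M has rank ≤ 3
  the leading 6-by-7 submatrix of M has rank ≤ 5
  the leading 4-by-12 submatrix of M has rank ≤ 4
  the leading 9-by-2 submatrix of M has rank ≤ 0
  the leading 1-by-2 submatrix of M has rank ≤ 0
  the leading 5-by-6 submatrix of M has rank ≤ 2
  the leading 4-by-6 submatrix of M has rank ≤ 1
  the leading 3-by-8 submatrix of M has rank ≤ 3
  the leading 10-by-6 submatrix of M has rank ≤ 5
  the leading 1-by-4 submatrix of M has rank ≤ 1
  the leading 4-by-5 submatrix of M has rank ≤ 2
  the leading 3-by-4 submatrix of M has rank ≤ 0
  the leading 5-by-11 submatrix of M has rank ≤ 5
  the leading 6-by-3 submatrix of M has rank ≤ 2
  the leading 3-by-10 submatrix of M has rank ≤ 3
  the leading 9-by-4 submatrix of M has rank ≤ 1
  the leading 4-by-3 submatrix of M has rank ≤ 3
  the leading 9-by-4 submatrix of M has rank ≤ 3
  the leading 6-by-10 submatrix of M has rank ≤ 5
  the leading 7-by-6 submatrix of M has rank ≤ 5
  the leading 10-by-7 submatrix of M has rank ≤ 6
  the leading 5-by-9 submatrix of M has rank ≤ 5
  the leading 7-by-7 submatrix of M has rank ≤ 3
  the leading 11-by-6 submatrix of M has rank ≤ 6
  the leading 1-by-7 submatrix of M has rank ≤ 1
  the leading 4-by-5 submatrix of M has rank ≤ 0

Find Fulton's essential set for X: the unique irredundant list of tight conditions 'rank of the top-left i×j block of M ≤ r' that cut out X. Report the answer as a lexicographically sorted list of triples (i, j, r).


The tightest implied rank at each (i,j), from the 40 conditions:

  row 1: 0, 0, 0, 0, 0, 0, 0, 1, 1, 1, 1, 1
  row 2: 0, 0, 0, 0, 0, 0, 0, 1, 2, 2, 2, 2
  row 3: 0, 0, 0, 0, 0, 1, 1, 2, 3, 3, 3, 3
  row 4: 0, 0, 0, 0, 0, 1, 1, 2, 3, 3, 4, 4
  row 5: 0, 0, 1, 1, 1, 2, 2, 3, 4, 4, 5, 5
  row 6: 0, 0, 1, 1, 2, 3, 3, 4, 5, 5, 6, 6
  row 7: 0, 0, 1, 1, 2, 3, 3, 4, 5, 6, 7, 7
  row 8: 0, 0, 1, 1, 2, 3, 4, 5, 6, 7, 8, 8
  row 9: 0, 0, 1, 1, 2, 3, 4, 5, 6, 7, 8, 9
  row 10: 1, 1, 2, 2, 3, 4, 5, 6, 7, 8, 9, 10
  row 11: 1, 2, 3, 3, 4, 5, 6, 7, 8, 9, 10, 11
  row 12: 1, 2, 3, 4, 5, 6, 7, 8, 9, 10, 11, 12

so w = (8, 9, 6, 11, 3, 5, 10, 7, 12, 1, 2, 4).

D(w) has 41 cells with 7 SE-corners; essential set:

[(2, 7, 0), (4, 5, 0), (4, 7, 1), (4, 10, 3), (7, 7, 3), (9, 2, 0), (9, 4, 1)]


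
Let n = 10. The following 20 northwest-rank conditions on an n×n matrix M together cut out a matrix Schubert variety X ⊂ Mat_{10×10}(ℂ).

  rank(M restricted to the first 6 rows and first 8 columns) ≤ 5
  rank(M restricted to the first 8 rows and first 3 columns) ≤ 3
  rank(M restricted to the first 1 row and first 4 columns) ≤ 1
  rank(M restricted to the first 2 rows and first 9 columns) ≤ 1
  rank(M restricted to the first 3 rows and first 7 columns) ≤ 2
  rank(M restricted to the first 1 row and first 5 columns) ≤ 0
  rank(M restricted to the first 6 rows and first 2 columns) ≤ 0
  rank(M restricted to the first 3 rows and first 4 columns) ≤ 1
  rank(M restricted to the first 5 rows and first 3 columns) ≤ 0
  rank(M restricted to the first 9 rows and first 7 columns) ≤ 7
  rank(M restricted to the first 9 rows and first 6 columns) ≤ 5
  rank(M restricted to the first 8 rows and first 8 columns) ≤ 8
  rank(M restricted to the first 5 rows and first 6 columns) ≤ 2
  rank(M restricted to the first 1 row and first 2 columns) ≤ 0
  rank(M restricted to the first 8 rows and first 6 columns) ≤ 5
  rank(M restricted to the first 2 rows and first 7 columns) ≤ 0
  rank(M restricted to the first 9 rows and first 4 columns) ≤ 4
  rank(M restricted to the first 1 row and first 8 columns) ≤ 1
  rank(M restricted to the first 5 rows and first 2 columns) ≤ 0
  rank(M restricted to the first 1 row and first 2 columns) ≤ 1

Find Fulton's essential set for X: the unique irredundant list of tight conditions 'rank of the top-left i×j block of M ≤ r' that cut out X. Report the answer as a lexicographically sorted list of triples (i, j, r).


Reconstructing r_w from the 20 given conditions:

  i=1: 0 0 0 0 0 0 0 1 1 1
  i=2: 0 0 0 0 0 0 0 1 1 2
  i=3: 0 0 0 1 1 1 1 2 2 3
  i=4: 0 0 0 1 2 2 2 3 3 4
  i=5: 0 0 0 1 2 2 3 4 4 5
  i=6: 0 0 1 2 3 3 4 5 5 6
  i=7: 1 1 2 3 4 4 5 6 6 7
  i=8: 1 2 3 4 5 5 6 7 7 8
  i=9: 1 2 3 4 5 5 6 7 8 9
  i=10: 1 2 3 4 5 6 7 8 9 10

hence w(1..10) = (8, 10, 4, 5, 7, 3, 1, 2, 9, 6).

Fulton essential set (6 of the 28 Rothe cells):

[(2, 7, 0), (2, 9, 1), (5, 3, 0), (5, 6, 2), (6, 2, 0), (9, 6, 5)]


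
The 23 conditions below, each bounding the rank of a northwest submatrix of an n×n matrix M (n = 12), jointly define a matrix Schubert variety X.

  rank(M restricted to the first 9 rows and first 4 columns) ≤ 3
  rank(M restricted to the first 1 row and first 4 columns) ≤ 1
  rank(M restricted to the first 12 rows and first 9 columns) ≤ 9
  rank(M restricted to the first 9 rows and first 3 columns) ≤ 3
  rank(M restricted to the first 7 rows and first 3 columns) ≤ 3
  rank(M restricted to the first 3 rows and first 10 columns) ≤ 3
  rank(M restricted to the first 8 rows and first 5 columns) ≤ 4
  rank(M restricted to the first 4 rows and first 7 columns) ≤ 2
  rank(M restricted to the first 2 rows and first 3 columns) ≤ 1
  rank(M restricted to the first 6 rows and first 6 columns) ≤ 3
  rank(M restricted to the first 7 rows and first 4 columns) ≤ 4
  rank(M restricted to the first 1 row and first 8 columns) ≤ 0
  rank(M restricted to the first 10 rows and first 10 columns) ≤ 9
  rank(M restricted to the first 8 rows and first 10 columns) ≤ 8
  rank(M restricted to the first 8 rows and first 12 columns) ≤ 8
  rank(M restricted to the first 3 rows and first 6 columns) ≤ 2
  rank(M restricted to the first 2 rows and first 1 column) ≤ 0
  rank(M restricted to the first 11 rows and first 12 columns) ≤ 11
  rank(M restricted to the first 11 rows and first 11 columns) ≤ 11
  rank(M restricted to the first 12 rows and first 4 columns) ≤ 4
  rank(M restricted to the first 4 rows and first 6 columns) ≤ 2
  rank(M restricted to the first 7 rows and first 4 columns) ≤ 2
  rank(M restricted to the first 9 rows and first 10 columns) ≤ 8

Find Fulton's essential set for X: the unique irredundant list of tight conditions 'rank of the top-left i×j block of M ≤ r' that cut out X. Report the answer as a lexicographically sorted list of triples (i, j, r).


Reconstructing r_w from the 23 given conditions:

  i=1: 0 0 0 0 0 0 0 0 1 1 1 1
  i=2: 0 1 1 1 1 1 1 1 2 2 2 2
  i=3: 1 2 2 2 2 2 2 2 3 3 3 3
  i=4: 1 2 2 2 2 2 2 3 4 4 4 4
  i=5: 1 2 2 2 3 3 3 4 5 5 5 5
  i=6: 1 2 2 2 3 3 4 5 6 6 6 6
  i=7: 1 2 2 2 3 4 5 6 7 7 7 7
  i=8: 1 2 3 3 4 5 6 7 8 8 8 8
  i=9: 1 2 3 3 4 5 6 7 8 8 9 9
  i=10: 1 2 3 4 5 6 7 8 9 9 10 10
  i=11: 1 2 3 4 5 6 7 8 9 10 11 11
  i=12: 1 2 3 4 5 6 7 8 9 10 11 12

giving w = (9, 2, 1, 8, 5, 7, 6, 3, 11, 4, 10, 12) via Δ²R.

|D(w)|=23, |Ess(w)|=7:

[(1, 8, 0), (2, 1, 0), (4, 7, 2), (6, 6, 3), (7, 4, 2), (9, 4, 3), (9, 10, 8)]
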